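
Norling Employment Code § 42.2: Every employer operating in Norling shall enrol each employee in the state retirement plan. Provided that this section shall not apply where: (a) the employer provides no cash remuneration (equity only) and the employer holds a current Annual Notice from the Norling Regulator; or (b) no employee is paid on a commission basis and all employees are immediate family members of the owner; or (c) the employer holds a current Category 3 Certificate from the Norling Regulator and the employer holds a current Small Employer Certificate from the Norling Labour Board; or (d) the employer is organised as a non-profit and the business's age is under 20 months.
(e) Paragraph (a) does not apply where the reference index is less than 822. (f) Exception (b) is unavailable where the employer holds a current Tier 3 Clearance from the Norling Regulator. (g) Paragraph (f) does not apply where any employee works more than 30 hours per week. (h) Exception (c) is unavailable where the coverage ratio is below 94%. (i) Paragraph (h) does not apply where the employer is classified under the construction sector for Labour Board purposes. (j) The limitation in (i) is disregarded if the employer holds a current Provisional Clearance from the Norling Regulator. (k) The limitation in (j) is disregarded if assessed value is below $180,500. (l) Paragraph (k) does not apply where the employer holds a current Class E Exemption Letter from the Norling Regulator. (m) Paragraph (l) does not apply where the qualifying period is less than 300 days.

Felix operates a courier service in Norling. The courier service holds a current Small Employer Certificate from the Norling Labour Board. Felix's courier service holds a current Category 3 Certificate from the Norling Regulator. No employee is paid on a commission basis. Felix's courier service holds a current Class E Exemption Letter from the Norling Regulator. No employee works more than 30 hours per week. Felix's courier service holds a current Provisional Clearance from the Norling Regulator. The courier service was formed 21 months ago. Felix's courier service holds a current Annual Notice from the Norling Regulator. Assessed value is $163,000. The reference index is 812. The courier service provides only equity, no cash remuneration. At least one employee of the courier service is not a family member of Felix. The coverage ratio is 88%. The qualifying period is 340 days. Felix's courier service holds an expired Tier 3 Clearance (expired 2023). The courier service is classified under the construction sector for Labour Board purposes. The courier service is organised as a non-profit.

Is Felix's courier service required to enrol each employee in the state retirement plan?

Yes — Felix's courier service must enrol each employee in the state retirement plan.

All of (a)'s requirements are met (remuneration is equity-only; a current Annual Notice is held). But: (e) operates against (a): the reference index is 812, less than the 822 limit. Exception (a) does not apply.
Exception (b) fails — at least one employee is not a family member.
Exception (c) is satisfied on its face — a current Category 3 Certificate is held; a current Small Employer Certificate is held. Turning to paragraphs (h)–(m): (h) operates against (c): the coverage ratio is 88%, below the 94% limit. (i) would limit (h) — the courier service is classified under the construction sector — but (j) sets (i) aside: (j) is engaged — a current Provisional Clearance is held. (k) is triggered (assessed value is $163,000, below the $180,500 limit), but is overridden by (l): (l) operates — a current Class E Exemption Letter is held. (m), which would lift (l), is not engaged — the qualifying period is 340 days, not less than 300 days. (c) is therefore removed.
Exception (d) requires that the business's age is under 20 months; but the business's age is 21 months, not under 20 months, so (d) is unavailable.
Every exception is unavailable, so the rule governs.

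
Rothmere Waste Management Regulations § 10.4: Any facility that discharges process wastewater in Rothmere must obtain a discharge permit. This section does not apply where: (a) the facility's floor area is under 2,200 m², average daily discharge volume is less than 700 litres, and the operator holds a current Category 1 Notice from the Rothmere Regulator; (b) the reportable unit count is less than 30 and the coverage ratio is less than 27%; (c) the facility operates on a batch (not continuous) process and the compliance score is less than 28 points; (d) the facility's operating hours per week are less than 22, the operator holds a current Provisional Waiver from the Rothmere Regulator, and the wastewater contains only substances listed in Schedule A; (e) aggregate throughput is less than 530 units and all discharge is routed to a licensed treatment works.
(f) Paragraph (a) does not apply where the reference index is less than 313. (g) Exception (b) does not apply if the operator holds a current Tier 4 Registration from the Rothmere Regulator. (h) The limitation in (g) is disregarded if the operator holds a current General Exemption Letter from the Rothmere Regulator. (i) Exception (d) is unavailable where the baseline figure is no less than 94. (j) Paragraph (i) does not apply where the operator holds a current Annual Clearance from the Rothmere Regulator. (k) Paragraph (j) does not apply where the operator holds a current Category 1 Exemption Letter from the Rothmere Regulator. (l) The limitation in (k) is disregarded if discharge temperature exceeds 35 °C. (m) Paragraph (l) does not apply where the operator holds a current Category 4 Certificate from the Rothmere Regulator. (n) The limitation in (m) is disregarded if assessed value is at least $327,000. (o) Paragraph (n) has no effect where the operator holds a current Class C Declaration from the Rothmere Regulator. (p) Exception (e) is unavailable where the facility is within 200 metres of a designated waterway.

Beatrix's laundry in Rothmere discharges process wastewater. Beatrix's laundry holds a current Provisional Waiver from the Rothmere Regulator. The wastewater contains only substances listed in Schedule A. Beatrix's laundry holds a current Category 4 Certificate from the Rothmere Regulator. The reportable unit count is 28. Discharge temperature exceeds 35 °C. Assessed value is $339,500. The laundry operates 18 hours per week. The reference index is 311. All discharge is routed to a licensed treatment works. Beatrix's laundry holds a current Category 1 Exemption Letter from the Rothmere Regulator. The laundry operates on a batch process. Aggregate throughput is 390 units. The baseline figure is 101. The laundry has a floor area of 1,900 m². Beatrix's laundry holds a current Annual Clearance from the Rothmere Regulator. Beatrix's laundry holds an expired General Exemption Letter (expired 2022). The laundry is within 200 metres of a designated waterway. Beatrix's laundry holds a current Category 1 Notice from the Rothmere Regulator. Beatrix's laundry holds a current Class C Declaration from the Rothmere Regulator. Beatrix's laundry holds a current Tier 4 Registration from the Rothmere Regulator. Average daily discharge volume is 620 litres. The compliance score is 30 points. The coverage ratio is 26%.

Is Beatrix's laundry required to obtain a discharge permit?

Yes — Beatrix's laundry must obtain a discharge permit.

All of (a)'s requirements are met (the facility's floor area is 1,900 m², under the 2,200 m² limit; average daily discharge volume is 620 litres, less than the 700 litres limit; a current Category 1 Notice is held). Turning to paragraph (f): (f) operates against (a): the reference index is 311, less than the 313 limit. So (a) is unavailable.
Exception (b) is satisfied on its face — the reportable unit count is 28, less than the 30 limit; the coverage ratio is 26%, less than the 27% limit. But applying paragraphs (g)–(h): (g) operates — a current Tier 4 Registration is held. (h) is not triggered (the General Exemption Letter is not current), so (g) stands. (b) is therefore removed.
Exception (c) fails — the compliance score is 30 points, not less than 28 points.
Exception (d) is satisfied on its face — the facility's operating hours per week are 18, less than the 22 limit; a current Provisional Waiver is held; the wastewater is Schedule-A-only. But: (i) operates against (d): the baseline figure is 101, meeting the 94 threshold. (j) would limit (i) — a current Annual Clearance is held — but (k) sets (j) aside: (k) operates — a current Category 1 Exemption Letter is held. (l) operates (discharge temperature exceeds 35 °C), but is set aside by (m): (m) is triggered — a current Category 4 Certificate is held. (n) is triggered (assessed value is $339,500, meeting the $327,000 threshold), but yields to (o): (o) operates against (n): a current Class C Declaration is held. Exception (d) does not apply.
Exception (e) is satisfied on its face — aggregate throughput is 390 units, less than the 530 units limit; discharge is routed to a licensed treatment works. But: (p) is triggered — the laundry is within 200 m of a designated waterway. Exception (e) does not apply.
No exception displaces § 10.4.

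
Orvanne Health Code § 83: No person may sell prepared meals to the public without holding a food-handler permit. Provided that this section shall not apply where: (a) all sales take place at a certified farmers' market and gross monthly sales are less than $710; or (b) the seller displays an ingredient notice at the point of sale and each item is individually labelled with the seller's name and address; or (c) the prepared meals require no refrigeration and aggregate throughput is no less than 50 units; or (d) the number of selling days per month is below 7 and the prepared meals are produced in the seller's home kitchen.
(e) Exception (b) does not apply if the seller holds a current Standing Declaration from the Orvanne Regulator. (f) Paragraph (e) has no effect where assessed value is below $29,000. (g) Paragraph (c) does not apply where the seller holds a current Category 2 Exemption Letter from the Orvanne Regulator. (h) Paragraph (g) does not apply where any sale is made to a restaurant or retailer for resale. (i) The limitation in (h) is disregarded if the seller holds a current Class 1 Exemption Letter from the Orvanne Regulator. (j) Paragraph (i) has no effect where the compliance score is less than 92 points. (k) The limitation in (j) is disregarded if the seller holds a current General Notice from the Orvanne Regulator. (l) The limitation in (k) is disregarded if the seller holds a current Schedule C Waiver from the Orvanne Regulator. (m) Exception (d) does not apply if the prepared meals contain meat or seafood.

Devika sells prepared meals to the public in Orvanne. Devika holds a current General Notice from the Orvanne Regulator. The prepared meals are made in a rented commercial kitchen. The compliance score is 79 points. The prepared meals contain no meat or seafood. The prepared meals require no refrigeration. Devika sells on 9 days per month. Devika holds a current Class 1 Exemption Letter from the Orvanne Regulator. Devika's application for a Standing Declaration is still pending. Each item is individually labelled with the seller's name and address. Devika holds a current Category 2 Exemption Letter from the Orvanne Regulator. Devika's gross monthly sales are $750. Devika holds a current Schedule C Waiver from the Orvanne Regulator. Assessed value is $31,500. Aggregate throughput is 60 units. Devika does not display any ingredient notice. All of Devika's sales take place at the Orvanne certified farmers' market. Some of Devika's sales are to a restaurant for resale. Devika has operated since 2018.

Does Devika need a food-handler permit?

Exception (a) requires that gross monthly sales are less than $710; but gross monthly sales are $750, not less than $710, so (a) is unavailable.
Exception (b) fails — no ingredient notice is displayed.
All of (c)'s requirements are met (the prepared meals are shelf-stable; aggregate throughput is 60 units, meeting the 50 units threshold). Under paragraphs (g)–(l): (g) would limit (c) — a current Category 2 Exemption Letter is held — but (h) sets (g) aside: (h) operates against (g): some sales are to a restaurant for resale. (i) applies (a current Class 1 Exemption Letter is held), but is displaced by (j): (j) operates against (i): the compliance score is 79 points, less than the 92 points limit. (k) would limit (j) — a current General Notice is held — but (l) sets (k) aside: (l) operates against (k): a current Schedule C Waiver is held. So (c) applies.
Exception (d) requires that the number of selling days per month is below 7; but the number of selling days per month is 9, not below 7, so (d) is unavailable.

No — exception (c) applies; Devika is not required to hold a food-handler permit.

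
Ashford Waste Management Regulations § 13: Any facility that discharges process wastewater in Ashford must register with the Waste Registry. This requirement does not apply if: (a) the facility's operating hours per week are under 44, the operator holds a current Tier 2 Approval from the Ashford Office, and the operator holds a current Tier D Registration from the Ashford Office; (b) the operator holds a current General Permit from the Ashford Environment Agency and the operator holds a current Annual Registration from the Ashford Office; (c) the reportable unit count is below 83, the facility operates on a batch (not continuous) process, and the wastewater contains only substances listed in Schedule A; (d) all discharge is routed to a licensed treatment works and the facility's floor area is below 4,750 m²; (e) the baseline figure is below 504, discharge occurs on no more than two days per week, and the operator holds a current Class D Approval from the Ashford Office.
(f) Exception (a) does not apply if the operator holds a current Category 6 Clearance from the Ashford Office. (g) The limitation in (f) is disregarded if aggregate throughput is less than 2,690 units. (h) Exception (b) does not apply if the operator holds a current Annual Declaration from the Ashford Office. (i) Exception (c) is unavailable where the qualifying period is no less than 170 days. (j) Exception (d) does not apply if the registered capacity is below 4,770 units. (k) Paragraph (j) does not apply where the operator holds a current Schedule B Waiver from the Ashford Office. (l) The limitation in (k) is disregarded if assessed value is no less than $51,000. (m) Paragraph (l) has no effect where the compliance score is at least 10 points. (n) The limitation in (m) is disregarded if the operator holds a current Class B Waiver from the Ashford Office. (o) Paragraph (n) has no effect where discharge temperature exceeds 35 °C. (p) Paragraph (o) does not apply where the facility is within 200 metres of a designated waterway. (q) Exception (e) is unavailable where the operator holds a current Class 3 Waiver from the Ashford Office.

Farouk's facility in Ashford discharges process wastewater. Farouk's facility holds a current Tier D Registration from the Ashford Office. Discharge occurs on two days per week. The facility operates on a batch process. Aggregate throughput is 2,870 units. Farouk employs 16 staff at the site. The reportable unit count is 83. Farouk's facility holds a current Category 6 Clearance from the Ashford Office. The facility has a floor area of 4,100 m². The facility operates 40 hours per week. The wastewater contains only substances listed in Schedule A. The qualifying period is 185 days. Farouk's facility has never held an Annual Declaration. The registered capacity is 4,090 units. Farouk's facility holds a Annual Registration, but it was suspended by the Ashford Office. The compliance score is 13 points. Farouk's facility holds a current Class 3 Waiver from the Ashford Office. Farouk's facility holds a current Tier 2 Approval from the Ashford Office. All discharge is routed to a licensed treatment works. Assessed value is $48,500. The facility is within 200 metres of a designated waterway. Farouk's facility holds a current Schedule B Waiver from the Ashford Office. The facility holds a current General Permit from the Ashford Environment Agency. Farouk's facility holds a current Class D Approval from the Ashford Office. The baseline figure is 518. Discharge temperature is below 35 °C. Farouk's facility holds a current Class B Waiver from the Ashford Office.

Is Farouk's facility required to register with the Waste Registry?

No — exception (d) applies; Farouk's facility is not required to register with the Waste Registry.

All of (a)'s requirements are met (the facility's operating hours per week are 40, under the 44 limit; a current Tier 2 Approval is held; a current Tier D Registration is held). Turning to paragraphs (f)–(g): (f) operates against (a): a current Category 6 Clearance is held. (g) is not triggered (aggregate throughput is 2,870 units, not less than 2,690 units), so (f) stands. So (a) is unavailable.
Exception (b) does not apply: there is no Annual Registration in force.
Exception (c) fails — the reportable unit count is 83, not below 83.
Exception (d): discharge is routed to a licensed treatment works; the facility's floor area is 4,100 m², below the 4,750 m² limit — every condition holds. Considering the limiting provisions: (j) applies (the registered capacity is 4,090 units, below the 4,770 units limit), but yields to (k): (k) operates against (j): a current Schedule B Waiver is held. (l) is inapplicable (assessed value is $48,500, short of $51,000), so (k) stands. Exception (d) stands.
Exception (e) fails — the baseline figure is 518, not below 504.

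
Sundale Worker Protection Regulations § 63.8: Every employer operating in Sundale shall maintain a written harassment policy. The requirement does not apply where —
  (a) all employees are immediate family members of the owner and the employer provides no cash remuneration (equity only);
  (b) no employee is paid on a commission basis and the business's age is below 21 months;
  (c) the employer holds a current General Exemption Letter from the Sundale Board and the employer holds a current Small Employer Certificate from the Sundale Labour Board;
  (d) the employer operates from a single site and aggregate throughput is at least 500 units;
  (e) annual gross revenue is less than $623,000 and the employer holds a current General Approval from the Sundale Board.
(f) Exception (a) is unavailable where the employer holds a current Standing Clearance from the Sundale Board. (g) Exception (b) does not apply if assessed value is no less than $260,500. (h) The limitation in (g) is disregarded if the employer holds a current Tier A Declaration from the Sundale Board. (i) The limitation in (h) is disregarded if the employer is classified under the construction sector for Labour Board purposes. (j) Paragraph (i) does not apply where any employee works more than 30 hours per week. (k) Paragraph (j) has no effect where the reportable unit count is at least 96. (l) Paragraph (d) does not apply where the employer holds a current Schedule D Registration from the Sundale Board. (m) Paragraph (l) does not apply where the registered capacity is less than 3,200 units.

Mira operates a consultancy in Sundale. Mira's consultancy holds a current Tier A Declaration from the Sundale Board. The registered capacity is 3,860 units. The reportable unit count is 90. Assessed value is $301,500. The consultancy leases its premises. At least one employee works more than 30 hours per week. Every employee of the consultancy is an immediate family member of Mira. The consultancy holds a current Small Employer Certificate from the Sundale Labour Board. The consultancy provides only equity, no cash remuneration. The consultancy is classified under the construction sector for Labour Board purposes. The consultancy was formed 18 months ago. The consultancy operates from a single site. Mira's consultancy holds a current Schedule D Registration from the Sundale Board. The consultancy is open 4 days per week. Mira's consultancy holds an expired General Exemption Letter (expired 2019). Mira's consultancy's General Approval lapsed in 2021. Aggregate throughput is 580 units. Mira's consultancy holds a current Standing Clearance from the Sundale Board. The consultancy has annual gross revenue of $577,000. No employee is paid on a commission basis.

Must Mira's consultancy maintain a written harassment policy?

No — exception (b) applies; Mira's consultancy is not required to maintain a written harassment policy.

Exception (a): every employee is an immediate family member; remuneration is equity-only — every condition holds. But applying paragraph (f): (f) applies — a current Standing Clearance is held. (a) is therefore removed.
All of (b)'s requirements are met (no employee is paid on commission; the business's age is 18 months, below the 21 months limit). Applying paragraphs (g)–(k): (g) is engaged (assessed value is $301,500, meeting the $260,500 threshold), but is displaced by (h): (h) is engaged — a current Tier A Declaration is held. (i) would limit (h) — the consultancy is classified under the construction sector — but (j) sets (i) aside: (j) operates against (i): at least one employee exceeds 30 hours/week. (k) is not triggered (the reportable unit count is 90, short of 96), so (j) stands. So (b) applies.
Exception (c) requires that the employer holds a current General Exemption Letter from the Sundale Board; but there is no General Exemption Letter in force, so (c) is unavailable.
Exception (d): the employer operates from a single site; aggregate throughput is 580 units, meeting the 500 units threshold — every condition holds. However, paragraphs (l)–(m) must be considered: (l) is engaged — a current Schedule D Registration is held. (m), which would lift (l), is inapplicable — the registered capacity is 3,860 units, not less than 3,200 units. Exception (d) does not apply.
Exception (e) fails — the General Approval is not current.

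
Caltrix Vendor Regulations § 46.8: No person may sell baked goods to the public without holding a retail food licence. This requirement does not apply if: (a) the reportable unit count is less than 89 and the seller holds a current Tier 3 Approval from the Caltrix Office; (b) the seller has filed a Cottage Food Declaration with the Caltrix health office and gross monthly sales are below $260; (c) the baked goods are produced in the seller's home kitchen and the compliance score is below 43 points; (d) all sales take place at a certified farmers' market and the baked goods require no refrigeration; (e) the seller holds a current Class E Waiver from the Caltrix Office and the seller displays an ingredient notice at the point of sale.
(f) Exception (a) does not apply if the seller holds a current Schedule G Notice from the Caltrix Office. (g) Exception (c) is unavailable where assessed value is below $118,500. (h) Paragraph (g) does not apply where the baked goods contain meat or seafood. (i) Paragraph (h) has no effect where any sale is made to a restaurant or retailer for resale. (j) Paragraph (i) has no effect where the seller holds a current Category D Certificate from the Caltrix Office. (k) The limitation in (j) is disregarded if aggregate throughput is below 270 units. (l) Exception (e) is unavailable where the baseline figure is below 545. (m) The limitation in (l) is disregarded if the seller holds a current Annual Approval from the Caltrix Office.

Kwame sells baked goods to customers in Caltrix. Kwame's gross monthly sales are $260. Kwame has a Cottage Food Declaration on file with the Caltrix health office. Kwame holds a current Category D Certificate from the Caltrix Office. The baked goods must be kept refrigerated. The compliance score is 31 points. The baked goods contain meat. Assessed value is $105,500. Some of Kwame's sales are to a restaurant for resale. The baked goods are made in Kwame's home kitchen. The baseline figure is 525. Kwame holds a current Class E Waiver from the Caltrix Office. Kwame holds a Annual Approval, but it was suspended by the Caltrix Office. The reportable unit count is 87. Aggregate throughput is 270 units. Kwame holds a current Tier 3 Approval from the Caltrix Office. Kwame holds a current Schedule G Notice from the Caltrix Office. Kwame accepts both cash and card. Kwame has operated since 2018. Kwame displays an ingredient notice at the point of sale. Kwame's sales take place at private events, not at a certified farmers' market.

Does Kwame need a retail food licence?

All of (a)'s requirements are met (the reportable unit count is 87, less than the 89 limit; a current Tier 3 Approval is held). But: (f) operates against (a): a current Schedule G Notice is held. Exception (a) does not apply.
Exception (b) requires that gross monthly sales are below $260; but gross monthly sales are $260, not below $260, so (b) is unavailable.
Exception (c) is satisfied on its face — the baked goods are home-kitchen produced; the compliance score is 31 points, below the 43 points limit. Applying paragraphs (g)–(k): (g) would limit (c) — assessed value is $105,500, below the $118,500 limit — but (h) sets (g) aside: (h) operates against (g): the baked goods contain meat. (i) operates (some sales are to a restaurant for resale), but is set aside by (j): (j) is triggered — a current Category D Certificate is held. (k) is not engaged (aggregate throughput is 270 units, not below 270 units), so (j) stands. Exception (c) stands.
Exception (d) does not apply: sales are at private events, not a certified farmers' market.
Exception (e)'s conditions are all satisfied: a current Class E Waiver is held; an ingredient notice is displayed. Turning to paragraphs (l)–(m): (l) is engaged — the baseline figure is 525, below the 545 limit. (m), which would lift (l), is not engaged — no current Annual Approval is held. So (e) is unavailable.

No — exception (c) applies; Kwame is not required to hold a retail food licence.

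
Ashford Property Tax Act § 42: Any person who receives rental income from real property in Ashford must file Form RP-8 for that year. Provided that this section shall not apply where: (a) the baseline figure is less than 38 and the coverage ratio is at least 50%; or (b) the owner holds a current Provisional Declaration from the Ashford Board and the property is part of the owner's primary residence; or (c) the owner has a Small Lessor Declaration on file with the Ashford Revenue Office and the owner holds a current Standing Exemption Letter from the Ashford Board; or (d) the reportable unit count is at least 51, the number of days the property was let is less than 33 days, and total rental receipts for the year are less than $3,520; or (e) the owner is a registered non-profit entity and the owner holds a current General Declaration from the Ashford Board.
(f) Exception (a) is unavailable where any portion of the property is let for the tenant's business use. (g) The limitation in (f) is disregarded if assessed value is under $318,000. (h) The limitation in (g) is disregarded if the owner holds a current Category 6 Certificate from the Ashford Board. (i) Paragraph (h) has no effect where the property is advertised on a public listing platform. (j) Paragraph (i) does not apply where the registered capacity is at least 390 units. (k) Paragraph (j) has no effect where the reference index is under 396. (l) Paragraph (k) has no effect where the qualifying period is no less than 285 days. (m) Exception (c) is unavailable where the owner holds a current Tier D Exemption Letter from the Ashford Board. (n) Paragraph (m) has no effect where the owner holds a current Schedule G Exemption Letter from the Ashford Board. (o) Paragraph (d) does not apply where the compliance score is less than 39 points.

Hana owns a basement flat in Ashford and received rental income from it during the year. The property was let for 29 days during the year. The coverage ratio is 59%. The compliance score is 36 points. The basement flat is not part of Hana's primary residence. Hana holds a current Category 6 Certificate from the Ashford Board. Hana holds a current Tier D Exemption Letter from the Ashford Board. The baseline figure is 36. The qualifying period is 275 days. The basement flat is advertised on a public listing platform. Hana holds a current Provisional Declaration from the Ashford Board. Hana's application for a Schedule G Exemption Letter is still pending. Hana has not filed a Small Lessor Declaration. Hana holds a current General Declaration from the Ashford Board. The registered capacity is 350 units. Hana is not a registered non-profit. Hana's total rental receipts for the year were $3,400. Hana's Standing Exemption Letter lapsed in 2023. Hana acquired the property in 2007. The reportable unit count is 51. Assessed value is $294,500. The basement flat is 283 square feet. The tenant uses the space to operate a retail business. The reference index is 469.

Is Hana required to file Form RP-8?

Exception (a)'s conditions are all satisfied: the baseline figure is 36, less than the 38 limit; the coverage ratio is 59%, meeting the 50% threshold. As to paragraphs (f)–(l): (f) is engaged (the space is let for business use), but is overridden by (g): (g) is triggered — assessed value is $294,500, under the $318,000 limit. (h) applies (a current Category 6 Certificate is held), but is overridden by (i): (i) operates against (h): the property is publicly advertised. (j) is not triggered (the registered capacity is 350 units, short of 390 units), so (i) stands. Exception (a) stands.
Exception (b) fails — the basement flat is not part of the primary residence.
Exception (c) fails — no Small Lessor Declaration is on file.
Exception (d): the reportable unit count is 51, meeting the 51 threshold; the number of days the property was let is 29 days, less than the 33 days limit; total rental receipts for the year are $3,400, less than the $3,520 limit — every condition holds. However, paragraph (o) must be considered: (o) operates against (d): the compliance score is 36 points, less than the 39 points limit. (d) is therefore removed.
Exception (e) fails — Hana is not a registered non-profit.

No — exception (a) applies; Hana is not required to file Form RP-8.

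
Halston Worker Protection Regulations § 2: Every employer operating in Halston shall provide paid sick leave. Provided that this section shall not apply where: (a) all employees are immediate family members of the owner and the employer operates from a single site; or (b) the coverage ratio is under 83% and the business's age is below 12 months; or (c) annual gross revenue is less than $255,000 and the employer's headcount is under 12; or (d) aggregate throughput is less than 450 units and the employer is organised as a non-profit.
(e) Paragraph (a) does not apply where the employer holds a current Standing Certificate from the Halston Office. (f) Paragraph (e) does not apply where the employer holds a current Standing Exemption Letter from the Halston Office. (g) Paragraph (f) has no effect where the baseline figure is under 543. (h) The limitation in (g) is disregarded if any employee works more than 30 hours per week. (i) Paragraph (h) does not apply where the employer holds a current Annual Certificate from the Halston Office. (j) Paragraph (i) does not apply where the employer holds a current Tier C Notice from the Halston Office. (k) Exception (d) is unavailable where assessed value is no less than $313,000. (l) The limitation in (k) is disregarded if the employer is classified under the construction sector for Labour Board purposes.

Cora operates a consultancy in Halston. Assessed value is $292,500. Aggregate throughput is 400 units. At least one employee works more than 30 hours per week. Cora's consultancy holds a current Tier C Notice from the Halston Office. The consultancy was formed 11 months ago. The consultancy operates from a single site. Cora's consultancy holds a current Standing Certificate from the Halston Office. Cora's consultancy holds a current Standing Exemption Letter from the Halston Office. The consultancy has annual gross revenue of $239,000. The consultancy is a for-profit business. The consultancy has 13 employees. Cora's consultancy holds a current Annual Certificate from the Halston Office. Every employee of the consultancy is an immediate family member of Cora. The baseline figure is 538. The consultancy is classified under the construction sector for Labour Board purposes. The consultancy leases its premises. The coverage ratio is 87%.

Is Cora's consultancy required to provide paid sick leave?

Exception (a) is satisfied on its face — every employee is an immediate family member; the employer operates from a single site. As to paragraphs (e)–(j): (e) applies (a current Standing Certificate is held), but yields to (f): (f) applies — a current Standing Exemption Letter is held. (g) applies (the baseline figure is 538, under the 543 limit), but is set aside by (h): (h) operates — at least one employee exceeds 30 hours/week. (i) would limit (h) — a current Annual Certificate is held — but (j) sets (i) aside: (j) is engaged — a current Tier C Notice is held. So (a) applies.
Exception (b) does not apply: the coverage ratio is 87%, not under 83%.
Exception (c) requires that the employer's headcount is under 12; but the employer's headcount is 13, not under 12, so (c) is unavailable.
Exception (d) fails — the employer is for-profit.

No — exception (a) applies; Cora's consultancy is not required to provide paid sick leave.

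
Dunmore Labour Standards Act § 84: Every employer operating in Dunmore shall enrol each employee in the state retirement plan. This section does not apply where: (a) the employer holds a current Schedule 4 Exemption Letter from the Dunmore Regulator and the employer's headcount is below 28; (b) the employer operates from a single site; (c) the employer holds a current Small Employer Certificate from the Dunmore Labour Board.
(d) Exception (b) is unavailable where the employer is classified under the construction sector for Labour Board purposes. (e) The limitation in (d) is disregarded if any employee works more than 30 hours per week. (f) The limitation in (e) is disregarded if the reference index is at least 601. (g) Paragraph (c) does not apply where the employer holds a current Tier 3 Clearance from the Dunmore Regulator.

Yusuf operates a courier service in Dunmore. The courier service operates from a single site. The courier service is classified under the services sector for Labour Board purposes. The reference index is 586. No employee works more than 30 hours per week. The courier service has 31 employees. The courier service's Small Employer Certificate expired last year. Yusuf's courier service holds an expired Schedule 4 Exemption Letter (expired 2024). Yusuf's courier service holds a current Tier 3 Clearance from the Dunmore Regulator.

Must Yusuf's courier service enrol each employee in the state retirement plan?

No — exception (b) applies; Yusuf's courier service is not required to enrol each employee in the state retirement plan.

Exception (a) fails — the Schedule 4 Exemption Letter is not current.
Exception (b)'s conditions are all satisfied: the employer operates from a single site. Under paragraphs (d)–(f): (d), which would limit (b), does not operate here: the courier service is classified under the services sector. (b) remains available.
Exception (c) does not apply: the Small Employer Certificate has expired.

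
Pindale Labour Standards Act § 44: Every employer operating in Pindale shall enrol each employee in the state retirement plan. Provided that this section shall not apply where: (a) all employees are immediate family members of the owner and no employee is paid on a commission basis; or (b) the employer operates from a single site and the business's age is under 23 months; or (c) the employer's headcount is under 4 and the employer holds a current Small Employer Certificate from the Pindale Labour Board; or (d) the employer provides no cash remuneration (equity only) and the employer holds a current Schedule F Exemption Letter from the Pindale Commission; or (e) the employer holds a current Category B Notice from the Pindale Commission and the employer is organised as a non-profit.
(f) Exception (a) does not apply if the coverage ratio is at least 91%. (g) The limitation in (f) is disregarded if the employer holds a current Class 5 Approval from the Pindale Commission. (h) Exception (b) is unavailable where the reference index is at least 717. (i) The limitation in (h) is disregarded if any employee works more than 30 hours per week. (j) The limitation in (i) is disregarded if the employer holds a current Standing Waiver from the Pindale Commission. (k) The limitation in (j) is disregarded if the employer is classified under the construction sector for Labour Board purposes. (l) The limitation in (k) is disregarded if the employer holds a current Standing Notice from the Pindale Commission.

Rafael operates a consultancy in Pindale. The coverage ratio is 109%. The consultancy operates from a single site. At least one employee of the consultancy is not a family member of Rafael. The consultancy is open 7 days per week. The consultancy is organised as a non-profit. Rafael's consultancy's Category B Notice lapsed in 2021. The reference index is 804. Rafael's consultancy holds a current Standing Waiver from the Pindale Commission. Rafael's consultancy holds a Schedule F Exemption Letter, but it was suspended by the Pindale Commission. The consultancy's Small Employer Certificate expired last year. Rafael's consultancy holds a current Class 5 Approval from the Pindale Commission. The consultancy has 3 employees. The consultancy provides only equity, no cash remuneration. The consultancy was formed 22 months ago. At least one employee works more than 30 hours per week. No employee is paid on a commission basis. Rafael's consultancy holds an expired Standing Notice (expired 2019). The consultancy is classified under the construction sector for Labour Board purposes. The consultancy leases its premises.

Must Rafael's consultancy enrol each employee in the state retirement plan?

No — exception (b) applies; Rafael's consultancy is not required to enrol each employee in the state retirement plan.

Exception (a) fails — at least one employee is not a family member.
Exception (b) is satisfied on its face — the employer operates from a single site; the business's age is 22 months, under the 23 months limit. Applying paragraphs (h)–(l): (h) operates (the reference index is 804, meeting the 717 threshold), but is displaced by (i): (i) operates against (h): at least one employee exceeds 30 hours/week. (j) would limit (i) — a current Standing Waiver is held — but (k) sets (j) aside: (k) operates against (j): the consultancy is classified under the construction sector. (l) is not triggered (the Standing Notice is not current), so (k) stands. Exception (b) stands.
Exception (c) fails — the Small Employer Certificate has expired.
Exception (d) does not apply: the Schedule F Exemption Letter is not current.
Exception (e) does not apply: there is no Category B Notice in force.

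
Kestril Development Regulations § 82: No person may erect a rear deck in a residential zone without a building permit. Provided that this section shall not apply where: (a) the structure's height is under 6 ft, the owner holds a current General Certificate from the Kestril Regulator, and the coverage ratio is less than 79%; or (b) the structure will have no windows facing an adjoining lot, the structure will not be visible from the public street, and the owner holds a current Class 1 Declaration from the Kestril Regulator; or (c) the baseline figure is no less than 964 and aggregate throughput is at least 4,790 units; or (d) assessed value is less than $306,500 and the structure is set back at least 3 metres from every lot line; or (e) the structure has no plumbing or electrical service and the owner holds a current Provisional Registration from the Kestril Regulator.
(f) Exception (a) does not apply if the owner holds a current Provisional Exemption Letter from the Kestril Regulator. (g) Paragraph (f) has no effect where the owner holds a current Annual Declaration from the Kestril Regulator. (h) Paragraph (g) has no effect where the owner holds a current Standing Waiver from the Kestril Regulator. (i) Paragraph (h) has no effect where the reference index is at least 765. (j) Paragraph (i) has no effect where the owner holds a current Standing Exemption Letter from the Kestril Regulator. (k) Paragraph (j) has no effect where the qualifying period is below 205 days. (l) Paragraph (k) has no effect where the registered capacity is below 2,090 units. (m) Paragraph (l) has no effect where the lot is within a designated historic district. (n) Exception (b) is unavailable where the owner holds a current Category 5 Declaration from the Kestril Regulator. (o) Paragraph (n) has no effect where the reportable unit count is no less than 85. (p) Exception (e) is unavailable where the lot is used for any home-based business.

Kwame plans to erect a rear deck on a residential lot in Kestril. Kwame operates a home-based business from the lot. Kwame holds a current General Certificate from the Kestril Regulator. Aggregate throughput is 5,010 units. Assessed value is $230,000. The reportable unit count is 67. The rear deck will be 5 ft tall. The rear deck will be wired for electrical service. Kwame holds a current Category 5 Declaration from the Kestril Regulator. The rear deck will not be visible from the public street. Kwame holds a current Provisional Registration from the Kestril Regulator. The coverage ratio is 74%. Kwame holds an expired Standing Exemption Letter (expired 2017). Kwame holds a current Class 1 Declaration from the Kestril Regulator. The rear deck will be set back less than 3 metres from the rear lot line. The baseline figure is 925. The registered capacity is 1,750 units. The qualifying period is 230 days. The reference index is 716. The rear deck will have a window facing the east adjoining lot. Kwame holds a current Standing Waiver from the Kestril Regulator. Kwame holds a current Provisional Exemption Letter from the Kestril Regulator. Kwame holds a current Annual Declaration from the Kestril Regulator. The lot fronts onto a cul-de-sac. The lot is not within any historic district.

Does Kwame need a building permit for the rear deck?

All of (a)'s requirements are met (the structure's height is 5 ft, under the 6 ft limit; a current General Certificate is held; the coverage ratio is 74%, less than the 79% limit). But applying paragraphs (f)–(m): (f) is engaged — a current Provisional Exemption Letter is held. (g) applies (a current Annual Declaration is held), but is set aside by (h): (h) is engaged — a current Standing Waiver is held. (i) is not engaged (the reference index is 716, short of 765), so (h) stands. So (a) is unavailable.
Exception (b) requires that the structure will have no windows facing an adjoining lot; but a window faces an adjoining lot, so (b) is unavailable.
Exception (c) does not apply: the baseline figure is 925, short of 964.
Exception (d) fails — the rear setback is under 3 m.
Exception (e) fails — electrical service is planned.
No exception displaces § 82.

Yes — Kwame must obtain a building permit.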